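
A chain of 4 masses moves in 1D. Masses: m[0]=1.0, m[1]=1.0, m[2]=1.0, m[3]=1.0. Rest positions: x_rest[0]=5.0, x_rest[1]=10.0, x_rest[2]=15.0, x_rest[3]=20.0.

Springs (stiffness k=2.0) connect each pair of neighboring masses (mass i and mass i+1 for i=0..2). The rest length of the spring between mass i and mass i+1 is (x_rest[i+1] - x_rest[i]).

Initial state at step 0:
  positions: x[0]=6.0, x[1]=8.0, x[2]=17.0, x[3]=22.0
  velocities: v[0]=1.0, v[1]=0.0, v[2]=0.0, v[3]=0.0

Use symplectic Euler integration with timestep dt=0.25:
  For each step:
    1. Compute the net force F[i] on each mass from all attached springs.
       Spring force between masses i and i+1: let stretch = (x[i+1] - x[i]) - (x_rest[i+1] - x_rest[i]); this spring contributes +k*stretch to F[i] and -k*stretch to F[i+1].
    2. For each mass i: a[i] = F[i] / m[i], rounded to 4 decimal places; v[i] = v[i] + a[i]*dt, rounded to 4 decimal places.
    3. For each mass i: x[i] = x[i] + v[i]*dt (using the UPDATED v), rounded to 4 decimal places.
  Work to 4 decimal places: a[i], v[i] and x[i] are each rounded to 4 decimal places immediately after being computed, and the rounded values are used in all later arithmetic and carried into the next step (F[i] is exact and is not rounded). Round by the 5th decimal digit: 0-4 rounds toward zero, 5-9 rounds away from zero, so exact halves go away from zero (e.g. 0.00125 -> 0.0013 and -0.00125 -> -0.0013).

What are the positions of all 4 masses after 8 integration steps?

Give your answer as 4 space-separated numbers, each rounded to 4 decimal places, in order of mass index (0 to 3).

Answer: 7.4511 10.8663 17.4637 19.2192

Derivation:
Step 0: x=[6.0000 8.0000 17.0000 22.0000] v=[1.0000 0.0000 0.0000 0.0000]
Step 1: x=[5.8750 8.8750 16.5000 22.0000] v=[-0.5000 3.5000 -2.0000 0.0000]
Step 2: x=[5.5000 10.3281 15.7344 21.9375] v=[-1.5000 5.8125 -3.0625 -0.2500]
Step 3: x=[5.1035 11.8535 15.0684 21.7246] v=[-1.5860 6.1016 -2.6641 -0.8516]
Step 4: x=[4.9258 12.9370 14.8325 21.3047] v=[-0.7110 4.3341 -0.9435 -1.6797]
Step 5: x=[5.1245 13.2561 15.1687 20.7008] v=[0.7946 1.2763 1.3449 -2.4158]
Step 6: x=[5.7146 12.7978 15.9574 20.0303] v=[2.3604 -1.8332 3.1547 -2.6819]
Step 7: x=[6.5651 11.8491 16.8603 19.4757] v=[3.4020 -3.7950 3.6114 -2.2184]
Step 8: x=[7.4511 10.8663 17.4637 19.2192] v=[3.5440 -3.9314 2.4135 -1.0261]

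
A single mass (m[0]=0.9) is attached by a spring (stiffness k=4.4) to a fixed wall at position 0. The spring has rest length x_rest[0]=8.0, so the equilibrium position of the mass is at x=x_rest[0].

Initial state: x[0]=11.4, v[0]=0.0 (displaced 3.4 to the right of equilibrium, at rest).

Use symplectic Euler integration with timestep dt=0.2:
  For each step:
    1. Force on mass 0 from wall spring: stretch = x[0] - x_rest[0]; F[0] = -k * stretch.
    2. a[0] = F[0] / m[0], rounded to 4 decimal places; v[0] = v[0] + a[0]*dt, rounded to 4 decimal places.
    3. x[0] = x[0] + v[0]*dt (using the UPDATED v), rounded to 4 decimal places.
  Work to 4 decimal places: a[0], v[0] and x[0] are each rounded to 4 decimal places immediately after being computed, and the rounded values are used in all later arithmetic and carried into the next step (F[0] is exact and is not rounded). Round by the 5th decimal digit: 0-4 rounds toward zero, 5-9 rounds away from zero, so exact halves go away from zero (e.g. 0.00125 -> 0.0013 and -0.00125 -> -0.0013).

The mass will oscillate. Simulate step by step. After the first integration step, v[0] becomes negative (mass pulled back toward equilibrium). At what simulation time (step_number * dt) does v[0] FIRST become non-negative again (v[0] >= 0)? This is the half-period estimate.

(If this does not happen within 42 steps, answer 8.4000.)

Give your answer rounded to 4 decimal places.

Step 0: x=[11.4000] v=[0.0000]
Step 1: x=[10.7351] v=[-3.3244]
Step 2: x=[9.5354] v=[-5.9987]
Step 3: x=[8.0354] v=[-7.5000]
Step 4: x=[6.5285] v=[-7.5346]
Step 5: x=[5.3093] v=[-6.0958]
Step 6: x=[4.6163] v=[-3.4649]
Step 7: x=[4.5850] v=[-0.1564]
Step 8: x=[5.2215] v=[3.1827]
First v>=0 after going negative at step 8, time=1.6000

Answer: 1.6000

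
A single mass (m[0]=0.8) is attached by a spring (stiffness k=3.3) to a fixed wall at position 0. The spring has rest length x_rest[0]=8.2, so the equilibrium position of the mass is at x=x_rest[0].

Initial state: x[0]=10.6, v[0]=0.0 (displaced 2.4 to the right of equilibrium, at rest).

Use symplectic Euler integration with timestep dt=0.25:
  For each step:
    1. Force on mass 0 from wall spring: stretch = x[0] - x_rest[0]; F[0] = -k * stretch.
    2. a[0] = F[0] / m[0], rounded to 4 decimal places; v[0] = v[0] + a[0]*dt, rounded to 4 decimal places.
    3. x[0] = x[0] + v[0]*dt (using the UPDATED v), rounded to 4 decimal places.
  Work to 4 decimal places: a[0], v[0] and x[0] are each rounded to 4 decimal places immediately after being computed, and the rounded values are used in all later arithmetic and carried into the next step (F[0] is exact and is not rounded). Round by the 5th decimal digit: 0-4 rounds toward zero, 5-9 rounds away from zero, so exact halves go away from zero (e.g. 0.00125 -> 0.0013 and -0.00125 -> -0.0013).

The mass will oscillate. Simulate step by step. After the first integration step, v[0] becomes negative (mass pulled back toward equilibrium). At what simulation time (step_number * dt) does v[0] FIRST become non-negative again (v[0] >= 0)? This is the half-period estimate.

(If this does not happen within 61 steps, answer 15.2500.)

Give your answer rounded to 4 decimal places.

Answer: 1.7500

Derivation:
Step 0: x=[10.6000] v=[0.0000]
Step 1: x=[9.9813] v=[-2.4750]
Step 2: x=[8.9033] v=[-4.3120]
Step 3: x=[7.6440] v=[-5.0373]
Step 4: x=[6.5280] v=[-4.4639]
Step 5: x=[5.8431] v=[-2.7397]
Step 6: x=[5.7658] v=[-0.3092]
Step 7: x=[6.3161] v=[2.2011]
First v>=0 after going negative at step 7, time=1.7500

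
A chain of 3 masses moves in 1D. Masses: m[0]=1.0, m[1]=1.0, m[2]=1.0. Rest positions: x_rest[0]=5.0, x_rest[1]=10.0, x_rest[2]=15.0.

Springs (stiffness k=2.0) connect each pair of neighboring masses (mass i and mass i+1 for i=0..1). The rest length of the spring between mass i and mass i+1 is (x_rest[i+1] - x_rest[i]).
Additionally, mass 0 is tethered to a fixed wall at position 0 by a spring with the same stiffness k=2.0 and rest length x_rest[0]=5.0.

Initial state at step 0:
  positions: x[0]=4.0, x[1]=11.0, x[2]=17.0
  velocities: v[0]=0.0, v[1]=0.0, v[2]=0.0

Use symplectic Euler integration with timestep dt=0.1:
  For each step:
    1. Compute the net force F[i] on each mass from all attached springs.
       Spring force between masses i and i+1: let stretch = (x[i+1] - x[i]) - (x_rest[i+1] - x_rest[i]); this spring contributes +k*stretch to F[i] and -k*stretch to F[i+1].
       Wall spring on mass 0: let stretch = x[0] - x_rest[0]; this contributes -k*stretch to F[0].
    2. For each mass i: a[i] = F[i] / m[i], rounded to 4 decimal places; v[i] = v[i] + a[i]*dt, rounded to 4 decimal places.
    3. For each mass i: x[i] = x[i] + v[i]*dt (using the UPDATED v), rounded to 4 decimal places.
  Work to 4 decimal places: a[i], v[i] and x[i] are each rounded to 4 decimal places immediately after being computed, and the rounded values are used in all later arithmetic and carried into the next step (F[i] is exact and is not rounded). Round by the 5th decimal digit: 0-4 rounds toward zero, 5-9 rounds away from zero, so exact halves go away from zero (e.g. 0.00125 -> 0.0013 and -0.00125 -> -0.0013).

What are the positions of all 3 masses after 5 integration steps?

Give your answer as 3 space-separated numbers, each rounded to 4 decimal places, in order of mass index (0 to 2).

Step 0: x=[4.0000 11.0000 17.0000] v=[0.0000 0.0000 0.0000]
Step 1: x=[4.0600 10.9800 16.9800] v=[0.6000 -0.2000 -0.2000]
Step 2: x=[4.1772 10.9416 16.9400] v=[1.1720 -0.3840 -0.4000]
Step 3: x=[4.3461 10.8879 16.8800] v=[1.6894 -0.5372 -0.5997]
Step 4: x=[4.5590 10.8232 16.8002] v=[2.1285 -0.6471 -0.7981]
Step 5: x=[4.8060 10.7528 16.7009] v=[2.4695 -0.7045 -0.9935]

Answer: 4.8060 10.7528 16.7009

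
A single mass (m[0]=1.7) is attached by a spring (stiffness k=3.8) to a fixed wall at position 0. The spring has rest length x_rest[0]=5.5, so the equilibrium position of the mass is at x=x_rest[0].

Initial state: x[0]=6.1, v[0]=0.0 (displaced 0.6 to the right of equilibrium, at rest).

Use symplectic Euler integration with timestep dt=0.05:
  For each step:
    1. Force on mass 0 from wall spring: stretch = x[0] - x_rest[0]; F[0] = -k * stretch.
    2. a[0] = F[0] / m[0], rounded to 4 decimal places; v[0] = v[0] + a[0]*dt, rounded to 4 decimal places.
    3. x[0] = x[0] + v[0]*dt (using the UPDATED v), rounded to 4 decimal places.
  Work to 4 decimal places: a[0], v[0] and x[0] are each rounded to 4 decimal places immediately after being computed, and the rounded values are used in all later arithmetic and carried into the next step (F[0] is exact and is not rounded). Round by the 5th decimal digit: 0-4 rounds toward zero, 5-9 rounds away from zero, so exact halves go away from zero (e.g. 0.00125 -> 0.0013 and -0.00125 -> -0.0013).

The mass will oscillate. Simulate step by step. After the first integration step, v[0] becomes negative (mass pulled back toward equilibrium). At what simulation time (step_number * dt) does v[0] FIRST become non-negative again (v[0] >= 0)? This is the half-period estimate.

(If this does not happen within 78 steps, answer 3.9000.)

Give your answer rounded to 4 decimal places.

Answer: 2.1500

Derivation:
Step 0: x=[6.1000] v=[0.0000]
Step 1: x=[6.0966] v=[-0.0671]
Step 2: x=[6.0899] v=[-0.1338]
Step 3: x=[6.0799] v=[-0.1997]
Step 4: x=[6.0667] v=[-0.2645]
Step 5: x=[6.0503] v=[-0.3278]
Step 6: x=[6.0308] v=[-0.3893]
Step 7: x=[6.0084] v=[-0.4486]
Step 8: x=[5.9831] v=[-0.5054]
Step 9: x=[5.9551] v=[-0.5594]
Step 10: x=[5.9246] v=[-0.6103]
Step 11: x=[5.8917] v=[-0.6578]
Step 12: x=[5.8566] v=[-0.7016]
Step 13: x=[5.8195] v=[-0.7415]
Step 14: x=[5.7806] v=[-0.7772]
Step 15: x=[5.7402] v=[-0.8086]
Step 16: x=[5.6984] v=[-0.8354]
Step 17: x=[5.6555] v=[-0.8576]
Step 18: x=[5.6118] v=[-0.8750]
Step 19: x=[5.5674] v=[-0.8875]
Step 20: x=[5.5227] v=[-0.8950]
Step 21: x=[5.4778] v=[-0.8975]
Step 22: x=[5.4331] v=[-0.8950]
Step 23: x=[5.3887] v=[-0.8875]
Step 24: x=[5.3449] v=[-0.8751]
Step 25: x=[5.3020] v=[-0.8578]
Step 26: x=[5.2602] v=[-0.8357]
Step 27: x=[5.2198] v=[-0.8089]
Step 28: x=[5.1809] v=[-0.7776]
Step 29: x=[5.1438] v=[-0.7419]
Step 30: x=[5.1087] v=[-0.7021]
Step 31: x=[5.0758] v=[-0.6584]
Step 32: x=[5.0453] v=[-0.6110]
Step 33: x=[5.0173] v=[-0.5602]
Step 34: x=[4.9920] v=[-0.5063]
Step 35: x=[4.9695] v=[-0.4495]
Step 36: x=[4.9500] v=[-0.3902]
Step 37: x=[4.9336] v=[-0.3287]
Step 38: x=[4.9203] v=[-0.2654]
Step 39: x=[4.9103] v=[-0.2006]
Step 40: x=[4.9036] v=[-0.1347]
Step 41: x=[4.9002] v=[-0.0680]
Step 42: x=[4.9002] v=[-0.0010]
Step 43: x=[4.9035] v=[0.0660]
First v>=0 after going negative at step 43, time=2.1500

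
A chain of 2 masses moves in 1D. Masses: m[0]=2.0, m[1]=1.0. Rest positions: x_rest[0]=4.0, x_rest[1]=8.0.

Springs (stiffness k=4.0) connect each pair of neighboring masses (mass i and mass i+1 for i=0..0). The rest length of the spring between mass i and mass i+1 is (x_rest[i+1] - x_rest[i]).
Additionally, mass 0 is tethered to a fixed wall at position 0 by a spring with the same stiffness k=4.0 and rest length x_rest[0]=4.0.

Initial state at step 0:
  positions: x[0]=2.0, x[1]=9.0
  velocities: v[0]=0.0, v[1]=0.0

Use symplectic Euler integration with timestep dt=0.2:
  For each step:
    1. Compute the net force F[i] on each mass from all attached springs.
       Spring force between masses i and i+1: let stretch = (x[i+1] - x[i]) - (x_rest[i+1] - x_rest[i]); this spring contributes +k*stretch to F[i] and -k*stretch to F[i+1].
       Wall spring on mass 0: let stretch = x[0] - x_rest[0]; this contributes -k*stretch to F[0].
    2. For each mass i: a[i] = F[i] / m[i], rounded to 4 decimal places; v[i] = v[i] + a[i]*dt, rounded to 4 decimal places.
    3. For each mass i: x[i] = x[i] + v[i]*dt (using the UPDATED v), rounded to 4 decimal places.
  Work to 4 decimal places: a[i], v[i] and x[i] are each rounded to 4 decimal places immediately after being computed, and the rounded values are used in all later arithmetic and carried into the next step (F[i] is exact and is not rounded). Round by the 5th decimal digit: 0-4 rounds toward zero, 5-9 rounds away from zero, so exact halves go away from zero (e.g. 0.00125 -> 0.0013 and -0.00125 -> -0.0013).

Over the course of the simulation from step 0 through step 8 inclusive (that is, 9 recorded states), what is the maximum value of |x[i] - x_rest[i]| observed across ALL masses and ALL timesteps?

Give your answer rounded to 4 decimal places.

Answer: 2.2686

Derivation:
Step 0: x=[2.0000 9.0000] v=[0.0000 0.0000]
Step 1: x=[2.4000 8.5200] v=[2.0000 -2.4000]
Step 2: x=[3.0976 7.7008] v=[3.4880 -4.0960]
Step 3: x=[3.9156 6.7851] v=[4.0902 -4.5786]
Step 4: x=[4.6500 6.0503] v=[3.6718 -3.6742]
Step 5: x=[5.1244 5.7314] v=[2.3719 -1.5944]
Step 6: x=[5.2374 5.9554] v=[0.5649 1.1200]
Step 7: x=[4.9888 6.7045] v=[-1.2429 3.7456]
Step 8: x=[4.4784 7.8191] v=[-2.5521 5.5730]
Max displacement = 2.2686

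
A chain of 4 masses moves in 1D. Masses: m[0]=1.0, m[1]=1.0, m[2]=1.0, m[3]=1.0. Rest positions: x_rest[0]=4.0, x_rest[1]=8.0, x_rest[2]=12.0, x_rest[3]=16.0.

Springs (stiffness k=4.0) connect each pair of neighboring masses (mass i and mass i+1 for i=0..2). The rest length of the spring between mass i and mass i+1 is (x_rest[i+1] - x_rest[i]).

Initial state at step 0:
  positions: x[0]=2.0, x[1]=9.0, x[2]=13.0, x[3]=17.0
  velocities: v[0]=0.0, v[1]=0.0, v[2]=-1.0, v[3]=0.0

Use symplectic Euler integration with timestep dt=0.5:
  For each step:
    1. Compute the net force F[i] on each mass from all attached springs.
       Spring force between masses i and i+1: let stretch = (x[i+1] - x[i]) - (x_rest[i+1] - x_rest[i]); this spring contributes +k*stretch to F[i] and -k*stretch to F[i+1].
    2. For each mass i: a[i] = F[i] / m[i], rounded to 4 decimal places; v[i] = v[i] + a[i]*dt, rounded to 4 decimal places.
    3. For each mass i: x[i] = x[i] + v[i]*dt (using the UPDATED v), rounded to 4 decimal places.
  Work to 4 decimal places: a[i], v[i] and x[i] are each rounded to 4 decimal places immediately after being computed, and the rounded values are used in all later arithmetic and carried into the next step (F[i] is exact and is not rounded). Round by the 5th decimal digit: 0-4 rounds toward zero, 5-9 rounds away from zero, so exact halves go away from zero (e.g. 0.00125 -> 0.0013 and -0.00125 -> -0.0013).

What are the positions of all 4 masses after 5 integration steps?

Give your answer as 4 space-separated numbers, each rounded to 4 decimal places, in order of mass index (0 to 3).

Answer: 4.5000 8.0000 9.5000 16.5000

Derivation:
Step 0: x=[2.0000 9.0000 13.0000 17.0000] v=[0.0000 0.0000 -1.0000 0.0000]
Step 1: x=[5.0000 6.0000 12.5000 17.0000] v=[6.0000 -6.0000 -1.0000 0.0000]
Step 2: x=[5.0000 8.5000 10.0000 16.5000] v=[0.0000 5.0000 -5.0000 -1.0000]
Step 3: x=[4.5000 9.0000 12.5000 13.5000] v=[-1.0000 1.0000 5.0000 -6.0000]
Step 4: x=[4.5000 8.5000 12.5000 13.5000] v=[0.0000 -1.0000 0.0000 0.0000]
Step 5: x=[4.5000 8.0000 9.5000 16.5000] v=[0.0000 -1.0000 -6.0000 6.0000]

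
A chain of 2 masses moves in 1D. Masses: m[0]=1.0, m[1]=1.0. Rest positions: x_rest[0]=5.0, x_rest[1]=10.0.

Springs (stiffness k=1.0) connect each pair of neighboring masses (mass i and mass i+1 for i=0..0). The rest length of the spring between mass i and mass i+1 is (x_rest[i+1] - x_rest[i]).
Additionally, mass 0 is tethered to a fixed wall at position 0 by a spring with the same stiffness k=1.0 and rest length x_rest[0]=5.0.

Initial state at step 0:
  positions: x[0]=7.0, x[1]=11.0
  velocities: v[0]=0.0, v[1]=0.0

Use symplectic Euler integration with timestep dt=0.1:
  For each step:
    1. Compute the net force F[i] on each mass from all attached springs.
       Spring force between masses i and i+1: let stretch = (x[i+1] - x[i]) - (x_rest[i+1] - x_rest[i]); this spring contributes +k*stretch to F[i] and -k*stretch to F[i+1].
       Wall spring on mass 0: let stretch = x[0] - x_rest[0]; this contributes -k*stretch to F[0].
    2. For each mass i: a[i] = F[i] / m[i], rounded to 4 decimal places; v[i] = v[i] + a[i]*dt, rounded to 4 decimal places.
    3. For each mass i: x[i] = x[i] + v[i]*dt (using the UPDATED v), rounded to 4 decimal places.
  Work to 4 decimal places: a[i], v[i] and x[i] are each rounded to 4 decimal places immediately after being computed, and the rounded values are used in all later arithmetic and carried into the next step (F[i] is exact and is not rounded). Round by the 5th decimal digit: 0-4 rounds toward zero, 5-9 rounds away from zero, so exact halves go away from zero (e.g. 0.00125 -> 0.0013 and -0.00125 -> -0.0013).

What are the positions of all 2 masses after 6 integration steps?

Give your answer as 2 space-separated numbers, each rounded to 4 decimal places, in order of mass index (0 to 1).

Step 0: x=[7.0000 11.0000] v=[0.0000 0.0000]
Step 1: x=[6.9700 11.0100] v=[-0.3000 0.1000]
Step 2: x=[6.9107 11.0296] v=[-0.5930 0.1960]
Step 3: x=[6.8235 11.0580] v=[-0.8722 0.2841]
Step 4: x=[6.7104 11.0941] v=[-1.1311 0.3607]
Step 5: x=[6.5740 11.1363] v=[-1.3638 0.4223]
Step 6: x=[6.4175 11.1829] v=[-1.5650 0.4661]

Answer: 6.4175 11.1829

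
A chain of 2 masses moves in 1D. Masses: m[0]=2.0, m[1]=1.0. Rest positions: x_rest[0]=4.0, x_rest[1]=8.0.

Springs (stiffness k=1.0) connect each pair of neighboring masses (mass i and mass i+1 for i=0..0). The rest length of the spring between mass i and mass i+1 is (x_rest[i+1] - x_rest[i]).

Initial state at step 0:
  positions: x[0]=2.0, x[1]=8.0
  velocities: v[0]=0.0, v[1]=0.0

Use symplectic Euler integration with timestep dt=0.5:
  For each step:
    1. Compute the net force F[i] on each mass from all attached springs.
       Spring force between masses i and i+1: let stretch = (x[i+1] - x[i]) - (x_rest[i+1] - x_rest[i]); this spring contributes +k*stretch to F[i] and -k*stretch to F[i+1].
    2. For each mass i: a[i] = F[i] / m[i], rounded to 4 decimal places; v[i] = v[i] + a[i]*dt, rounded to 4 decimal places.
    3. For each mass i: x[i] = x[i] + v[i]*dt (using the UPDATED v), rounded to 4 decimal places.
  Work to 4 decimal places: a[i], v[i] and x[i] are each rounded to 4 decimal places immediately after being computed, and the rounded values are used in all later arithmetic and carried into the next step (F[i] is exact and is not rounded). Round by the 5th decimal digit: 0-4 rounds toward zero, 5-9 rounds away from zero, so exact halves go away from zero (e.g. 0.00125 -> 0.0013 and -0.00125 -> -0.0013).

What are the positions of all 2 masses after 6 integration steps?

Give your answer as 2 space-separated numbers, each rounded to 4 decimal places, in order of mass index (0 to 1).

Step 0: x=[2.0000 8.0000] v=[0.0000 0.0000]
Step 1: x=[2.2500 7.5000] v=[0.5000 -1.0000]
Step 2: x=[2.6563 6.6875] v=[0.8125 -1.6250]
Step 3: x=[3.0665 5.8672] v=[0.8203 -1.6406]
Step 4: x=[3.3268 5.3467] v=[0.5205 -1.0410]
Step 5: x=[3.3396 5.3212] v=[0.0255 -0.0510]
Step 6: x=[3.1001 5.8003] v=[-0.4791 0.9582]

Answer: 3.1001 5.8003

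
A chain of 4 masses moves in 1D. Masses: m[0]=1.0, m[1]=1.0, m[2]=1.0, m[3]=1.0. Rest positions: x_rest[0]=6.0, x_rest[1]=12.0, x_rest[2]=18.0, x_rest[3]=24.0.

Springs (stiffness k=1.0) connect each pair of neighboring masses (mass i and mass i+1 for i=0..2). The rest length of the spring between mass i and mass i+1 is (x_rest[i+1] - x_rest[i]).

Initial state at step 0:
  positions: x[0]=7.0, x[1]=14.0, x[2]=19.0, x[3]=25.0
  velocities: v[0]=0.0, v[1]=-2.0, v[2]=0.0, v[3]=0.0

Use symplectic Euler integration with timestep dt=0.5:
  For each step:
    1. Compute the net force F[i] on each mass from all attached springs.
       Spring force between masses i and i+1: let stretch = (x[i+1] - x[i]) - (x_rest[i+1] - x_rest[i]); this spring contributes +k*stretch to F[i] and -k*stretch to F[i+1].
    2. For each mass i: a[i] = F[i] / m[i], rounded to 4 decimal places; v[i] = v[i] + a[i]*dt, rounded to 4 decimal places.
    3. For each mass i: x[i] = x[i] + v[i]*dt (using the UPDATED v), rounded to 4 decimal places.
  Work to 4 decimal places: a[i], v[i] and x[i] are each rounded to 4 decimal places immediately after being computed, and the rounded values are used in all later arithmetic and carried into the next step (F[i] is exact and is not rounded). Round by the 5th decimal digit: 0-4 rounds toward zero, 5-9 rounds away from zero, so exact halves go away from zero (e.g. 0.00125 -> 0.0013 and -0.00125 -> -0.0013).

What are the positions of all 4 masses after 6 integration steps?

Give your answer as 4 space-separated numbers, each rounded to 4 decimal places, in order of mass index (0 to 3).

Answer: 4.6034 12.6338 17.5615 24.2013

Derivation:
Step 0: x=[7.0000 14.0000 19.0000 25.0000] v=[0.0000 -2.0000 0.0000 0.0000]
Step 1: x=[7.2500 12.5000 19.2500 25.0000] v=[0.5000 -3.0000 0.5000 0.0000]
Step 2: x=[7.3125 11.3750 19.2500 25.0625] v=[0.1250 -2.2500 0.0000 0.1250]
Step 3: x=[6.8906 11.2031 18.7344 25.1719] v=[-0.8438 -0.3438 -1.0313 0.2188]
Step 4: x=[6.0468 11.8359 17.9453 25.1720] v=[-1.6876 1.2656 -1.5782 0.0001]
Step 5: x=[5.1503 12.5488 17.4355 24.8654] v=[-1.7931 1.4258 -1.0196 -0.6133]
Step 6: x=[4.6034 12.6338 17.5615 24.2013] v=[-1.0939 0.1699 0.2520 -1.3283]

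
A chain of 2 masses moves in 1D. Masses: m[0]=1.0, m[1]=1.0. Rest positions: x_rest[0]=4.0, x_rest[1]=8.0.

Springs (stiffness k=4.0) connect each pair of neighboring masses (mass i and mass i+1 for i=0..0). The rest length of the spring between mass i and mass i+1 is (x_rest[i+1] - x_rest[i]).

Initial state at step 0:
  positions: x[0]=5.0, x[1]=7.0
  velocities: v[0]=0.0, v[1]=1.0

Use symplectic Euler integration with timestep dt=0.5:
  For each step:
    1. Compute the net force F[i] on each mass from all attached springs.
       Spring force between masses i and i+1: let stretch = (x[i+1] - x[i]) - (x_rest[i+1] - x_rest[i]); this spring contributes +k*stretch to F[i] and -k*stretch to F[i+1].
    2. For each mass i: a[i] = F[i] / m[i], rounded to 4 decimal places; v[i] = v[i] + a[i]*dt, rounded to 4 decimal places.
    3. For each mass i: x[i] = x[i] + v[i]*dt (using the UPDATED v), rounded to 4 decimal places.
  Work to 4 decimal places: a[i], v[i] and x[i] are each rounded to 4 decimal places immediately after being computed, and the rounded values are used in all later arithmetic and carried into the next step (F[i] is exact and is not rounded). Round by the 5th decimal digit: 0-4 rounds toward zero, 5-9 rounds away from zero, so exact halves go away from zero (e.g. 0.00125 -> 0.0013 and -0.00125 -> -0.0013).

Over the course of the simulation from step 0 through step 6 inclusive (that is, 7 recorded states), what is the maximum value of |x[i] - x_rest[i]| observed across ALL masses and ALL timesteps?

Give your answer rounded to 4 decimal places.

Answer: 2.5000

Derivation:
Step 0: x=[5.0000 7.0000] v=[0.0000 1.0000]
Step 1: x=[3.0000 9.5000] v=[-4.0000 5.0000]
Step 2: x=[3.5000 9.5000] v=[1.0000 0.0000]
Step 3: x=[6.0000 7.5000] v=[5.0000 -4.0000]
Step 4: x=[6.0000 8.0000] v=[0.0000 1.0000]
Step 5: x=[4.0000 10.5000] v=[-4.0000 5.0000]
Step 6: x=[4.5000 10.5000] v=[1.0000 0.0000]
Max displacement = 2.5000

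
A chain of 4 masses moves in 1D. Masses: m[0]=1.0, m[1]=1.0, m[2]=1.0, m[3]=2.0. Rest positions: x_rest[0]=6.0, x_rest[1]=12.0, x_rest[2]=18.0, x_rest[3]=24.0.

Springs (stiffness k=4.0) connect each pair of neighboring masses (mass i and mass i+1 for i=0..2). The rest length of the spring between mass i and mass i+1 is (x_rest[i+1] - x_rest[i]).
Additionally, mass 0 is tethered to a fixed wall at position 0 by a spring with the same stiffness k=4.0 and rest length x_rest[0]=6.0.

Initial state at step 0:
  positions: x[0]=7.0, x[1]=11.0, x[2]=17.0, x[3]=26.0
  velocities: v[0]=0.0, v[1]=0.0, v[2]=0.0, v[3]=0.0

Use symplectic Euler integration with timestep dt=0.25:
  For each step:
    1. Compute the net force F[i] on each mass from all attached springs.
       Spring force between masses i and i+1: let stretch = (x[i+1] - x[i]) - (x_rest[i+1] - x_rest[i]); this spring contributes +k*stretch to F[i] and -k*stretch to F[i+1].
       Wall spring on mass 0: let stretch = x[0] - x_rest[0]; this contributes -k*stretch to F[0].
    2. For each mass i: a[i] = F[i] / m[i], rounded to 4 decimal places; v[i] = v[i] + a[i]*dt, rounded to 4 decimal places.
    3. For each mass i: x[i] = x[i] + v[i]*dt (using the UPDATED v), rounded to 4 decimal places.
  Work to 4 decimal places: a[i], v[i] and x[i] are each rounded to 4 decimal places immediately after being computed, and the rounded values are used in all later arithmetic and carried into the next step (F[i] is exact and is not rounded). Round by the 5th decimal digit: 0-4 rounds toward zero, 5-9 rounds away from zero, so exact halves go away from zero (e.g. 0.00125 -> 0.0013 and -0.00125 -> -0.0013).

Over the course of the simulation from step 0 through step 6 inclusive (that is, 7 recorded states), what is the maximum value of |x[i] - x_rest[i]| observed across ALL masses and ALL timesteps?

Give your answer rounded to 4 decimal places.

Answer: 2.3091

Derivation:
Step 0: x=[7.0000 11.0000 17.0000 26.0000] v=[0.0000 0.0000 0.0000 0.0000]
Step 1: x=[6.2500 11.5000 17.7500 25.6250] v=[-3.0000 2.0000 3.0000 -1.5000]
Step 2: x=[5.2500 12.2500 18.9063 25.0156] v=[-4.0000 3.0000 4.6250 -2.4375]
Step 3: x=[4.6875 12.9141 19.9258 24.3926] v=[-2.2500 2.6563 4.0780 -2.4922]
Step 4: x=[5.0098 13.2745 20.3091 23.9612] v=[1.2891 1.4414 1.5331 -1.7256]
Step 5: x=[6.1458 13.3273 19.8468 23.8233] v=[4.5440 0.2113 -1.8494 -0.5517]
Step 6: x=[7.5407 13.2146 18.7487 23.9383] v=[5.5797 -0.4507 -4.3924 0.4601]
Max displacement = 2.3091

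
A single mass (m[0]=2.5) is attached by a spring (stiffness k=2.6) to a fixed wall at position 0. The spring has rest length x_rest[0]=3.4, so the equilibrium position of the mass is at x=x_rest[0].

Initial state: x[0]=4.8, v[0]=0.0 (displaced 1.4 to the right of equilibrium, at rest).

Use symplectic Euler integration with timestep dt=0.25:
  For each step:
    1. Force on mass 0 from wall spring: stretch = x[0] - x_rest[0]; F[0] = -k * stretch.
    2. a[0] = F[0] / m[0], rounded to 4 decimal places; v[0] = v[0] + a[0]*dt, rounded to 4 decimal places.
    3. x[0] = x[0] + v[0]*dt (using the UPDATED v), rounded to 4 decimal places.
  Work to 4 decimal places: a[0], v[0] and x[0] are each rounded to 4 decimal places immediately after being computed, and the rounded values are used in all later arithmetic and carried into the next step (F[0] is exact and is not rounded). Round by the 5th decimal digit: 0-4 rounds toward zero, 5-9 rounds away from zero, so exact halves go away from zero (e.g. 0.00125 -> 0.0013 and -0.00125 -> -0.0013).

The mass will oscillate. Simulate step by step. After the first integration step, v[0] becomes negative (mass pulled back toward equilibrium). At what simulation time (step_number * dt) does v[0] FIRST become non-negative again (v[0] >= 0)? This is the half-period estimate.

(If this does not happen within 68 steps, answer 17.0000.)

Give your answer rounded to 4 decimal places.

Step 0: x=[4.8000] v=[0.0000]
Step 1: x=[4.7090] v=[-0.3640]
Step 2: x=[4.5329] v=[-0.7044]
Step 3: x=[4.2832] v=[-0.9990]
Step 4: x=[3.9761] v=[-1.2286]
Step 5: x=[3.6315] v=[-1.3784]
Step 6: x=[3.2719] v=[-1.4386]
Step 7: x=[2.9206] v=[-1.4053]
Step 8: x=[2.6004] v=[-1.2807]
Step 9: x=[2.3322] v=[-1.0728]
Step 10: x=[2.1334] v=[-0.7952]
Step 11: x=[2.0169] v=[-0.4659]
Step 12: x=[1.9903] v=[-0.1063]
Step 13: x=[2.0554] v=[0.2602]
First v>=0 after going negative at step 13, time=3.2500

Answer: 3.2500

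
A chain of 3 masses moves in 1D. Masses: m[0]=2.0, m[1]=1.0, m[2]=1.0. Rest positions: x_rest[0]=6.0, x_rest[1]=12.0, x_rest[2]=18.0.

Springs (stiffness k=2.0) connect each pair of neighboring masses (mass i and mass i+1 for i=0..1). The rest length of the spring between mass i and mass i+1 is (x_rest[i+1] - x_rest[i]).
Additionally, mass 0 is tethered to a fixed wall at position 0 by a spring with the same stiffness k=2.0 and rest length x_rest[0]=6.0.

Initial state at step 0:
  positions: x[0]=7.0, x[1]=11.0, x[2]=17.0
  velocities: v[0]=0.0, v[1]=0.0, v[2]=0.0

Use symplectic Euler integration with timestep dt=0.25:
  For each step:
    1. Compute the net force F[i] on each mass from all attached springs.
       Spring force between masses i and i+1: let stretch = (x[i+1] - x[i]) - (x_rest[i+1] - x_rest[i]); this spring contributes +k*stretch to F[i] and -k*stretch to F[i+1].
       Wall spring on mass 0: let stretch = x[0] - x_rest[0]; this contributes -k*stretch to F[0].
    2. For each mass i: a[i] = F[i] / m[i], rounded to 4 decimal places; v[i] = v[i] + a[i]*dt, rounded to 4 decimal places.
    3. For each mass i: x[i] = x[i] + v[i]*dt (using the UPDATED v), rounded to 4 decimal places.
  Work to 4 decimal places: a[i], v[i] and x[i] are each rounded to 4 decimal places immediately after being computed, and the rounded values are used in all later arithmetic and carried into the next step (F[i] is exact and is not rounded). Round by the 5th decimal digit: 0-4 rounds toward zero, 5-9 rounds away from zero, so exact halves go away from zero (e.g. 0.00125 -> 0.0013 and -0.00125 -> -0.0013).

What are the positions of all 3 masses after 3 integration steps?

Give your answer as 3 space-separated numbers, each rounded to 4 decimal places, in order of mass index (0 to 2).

Answer: 6.0601 12.1007 17.1417

Derivation:
Step 0: x=[7.0000 11.0000 17.0000] v=[0.0000 0.0000 0.0000]
Step 1: x=[6.8125 11.2500 17.0000] v=[-0.7500 1.0000 0.0000]
Step 2: x=[6.4766 11.6641 17.0313] v=[-1.3438 1.6563 0.1250]
Step 3: x=[6.0601 12.1007 17.1417] v=[-1.6661 1.7462 0.4414]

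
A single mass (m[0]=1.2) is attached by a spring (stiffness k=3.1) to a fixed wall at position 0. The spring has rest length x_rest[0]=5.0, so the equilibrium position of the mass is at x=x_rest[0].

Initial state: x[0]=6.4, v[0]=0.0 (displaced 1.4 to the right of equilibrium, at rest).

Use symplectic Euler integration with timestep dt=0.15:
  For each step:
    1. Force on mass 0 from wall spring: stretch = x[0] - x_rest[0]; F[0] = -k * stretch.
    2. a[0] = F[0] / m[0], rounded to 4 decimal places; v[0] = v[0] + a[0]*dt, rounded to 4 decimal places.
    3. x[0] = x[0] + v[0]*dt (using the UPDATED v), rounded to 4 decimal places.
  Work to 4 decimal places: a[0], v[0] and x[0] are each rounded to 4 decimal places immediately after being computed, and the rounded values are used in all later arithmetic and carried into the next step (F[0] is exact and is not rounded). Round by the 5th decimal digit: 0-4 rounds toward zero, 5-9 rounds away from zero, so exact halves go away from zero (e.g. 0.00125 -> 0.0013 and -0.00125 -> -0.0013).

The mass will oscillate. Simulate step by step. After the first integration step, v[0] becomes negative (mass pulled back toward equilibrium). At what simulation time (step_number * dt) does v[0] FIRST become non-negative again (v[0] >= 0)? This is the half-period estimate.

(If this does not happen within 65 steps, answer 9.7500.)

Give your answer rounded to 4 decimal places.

Answer: 1.9500

Derivation:
Step 0: x=[6.4000] v=[0.0000]
Step 1: x=[6.3186] v=[-0.5425]
Step 2: x=[6.1606] v=[-1.0535]
Step 3: x=[5.9351] v=[-1.5032]
Step 4: x=[5.6553] v=[-1.8656]
Step 5: x=[5.3374] v=[-2.1195]
Step 6: x=[4.9999] v=[-2.2502]
Step 7: x=[4.6624] v=[-2.2502]
Step 8: x=[4.3445] v=[-2.1194]
Step 9: x=[4.0647] v=[-1.8654]
Step 10: x=[3.8393] v=[-1.5030]
Step 11: x=[3.6813] v=[-1.0532]
Step 12: x=[3.6000] v=[-0.5422]
Step 13: x=[3.6000] v=[0.0003]
First v>=0 after going negative at step 13, time=1.9500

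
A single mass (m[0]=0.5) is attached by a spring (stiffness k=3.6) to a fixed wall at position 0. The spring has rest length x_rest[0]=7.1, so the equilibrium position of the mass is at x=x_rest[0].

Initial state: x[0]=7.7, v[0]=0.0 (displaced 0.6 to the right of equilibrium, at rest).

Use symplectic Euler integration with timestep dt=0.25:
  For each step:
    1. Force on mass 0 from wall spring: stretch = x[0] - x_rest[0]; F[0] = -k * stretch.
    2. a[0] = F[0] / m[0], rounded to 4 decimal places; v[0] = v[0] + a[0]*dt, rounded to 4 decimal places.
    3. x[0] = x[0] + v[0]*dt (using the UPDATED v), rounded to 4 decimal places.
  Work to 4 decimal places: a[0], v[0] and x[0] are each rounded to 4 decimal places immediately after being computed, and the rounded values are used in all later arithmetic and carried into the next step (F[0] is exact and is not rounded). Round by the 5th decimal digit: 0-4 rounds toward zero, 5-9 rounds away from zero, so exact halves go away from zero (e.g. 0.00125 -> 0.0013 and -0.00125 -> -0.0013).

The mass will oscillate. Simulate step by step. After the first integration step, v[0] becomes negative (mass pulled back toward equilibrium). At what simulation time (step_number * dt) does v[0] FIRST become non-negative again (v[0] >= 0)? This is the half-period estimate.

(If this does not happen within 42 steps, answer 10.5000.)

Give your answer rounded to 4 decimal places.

Step 0: x=[7.7000] v=[0.0000]
Step 1: x=[7.4300] v=[-1.0800]
Step 2: x=[7.0115] v=[-1.6740]
Step 3: x=[6.6328] v=[-1.5147]
Step 4: x=[6.4644] v=[-0.6738]
Step 5: x=[6.5820] v=[0.4703]
First v>=0 after going negative at step 5, time=1.2500

Answer: 1.2500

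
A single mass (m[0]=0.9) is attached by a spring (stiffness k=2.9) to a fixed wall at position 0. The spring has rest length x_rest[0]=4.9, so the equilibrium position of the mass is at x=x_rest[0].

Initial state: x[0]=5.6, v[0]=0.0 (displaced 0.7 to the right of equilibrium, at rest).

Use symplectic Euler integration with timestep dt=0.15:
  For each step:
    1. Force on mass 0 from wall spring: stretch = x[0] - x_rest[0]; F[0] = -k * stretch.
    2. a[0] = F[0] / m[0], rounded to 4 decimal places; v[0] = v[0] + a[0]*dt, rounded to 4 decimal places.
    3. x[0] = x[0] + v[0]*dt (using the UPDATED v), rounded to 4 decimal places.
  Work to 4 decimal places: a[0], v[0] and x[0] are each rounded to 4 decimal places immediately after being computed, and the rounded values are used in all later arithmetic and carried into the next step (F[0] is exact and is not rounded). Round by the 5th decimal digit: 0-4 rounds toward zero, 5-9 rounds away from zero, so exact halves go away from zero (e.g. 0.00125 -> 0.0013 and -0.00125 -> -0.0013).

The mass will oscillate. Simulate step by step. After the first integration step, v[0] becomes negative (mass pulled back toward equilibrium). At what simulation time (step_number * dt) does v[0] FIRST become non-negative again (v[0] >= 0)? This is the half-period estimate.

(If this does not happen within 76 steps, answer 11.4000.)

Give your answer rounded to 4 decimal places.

Step 0: x=[5.6000] v=[0.0000]
Step 1: x=[5.5493] v=[-0.3383]
Step 2: x=[5.4515] v=[-0.6521]
Step 3: x=[5.3137] v=[-0.9187]
Step 4: x=[5.1459] v=[-1.1187]
Step 5: x=[4.9603] v=[-1.2375]
Step 6: x=[4.7703] v=[-1.2666]
Step 7: x=[4.5897] v=[-1.2039]
Step 8: x=[4.4316] v=[-1.0539]
Step 9: x=[4.3075] v=[-0.8275]
Step 10: x=[4.2263] v=[-0.5411]
Step 11: x=[4.1940] v=[-0.2155]
Step 12: x=[4.2129] v=[0.1257]
First v>=0 after going negative at step 12, time=1.8000

Answer: 1.8000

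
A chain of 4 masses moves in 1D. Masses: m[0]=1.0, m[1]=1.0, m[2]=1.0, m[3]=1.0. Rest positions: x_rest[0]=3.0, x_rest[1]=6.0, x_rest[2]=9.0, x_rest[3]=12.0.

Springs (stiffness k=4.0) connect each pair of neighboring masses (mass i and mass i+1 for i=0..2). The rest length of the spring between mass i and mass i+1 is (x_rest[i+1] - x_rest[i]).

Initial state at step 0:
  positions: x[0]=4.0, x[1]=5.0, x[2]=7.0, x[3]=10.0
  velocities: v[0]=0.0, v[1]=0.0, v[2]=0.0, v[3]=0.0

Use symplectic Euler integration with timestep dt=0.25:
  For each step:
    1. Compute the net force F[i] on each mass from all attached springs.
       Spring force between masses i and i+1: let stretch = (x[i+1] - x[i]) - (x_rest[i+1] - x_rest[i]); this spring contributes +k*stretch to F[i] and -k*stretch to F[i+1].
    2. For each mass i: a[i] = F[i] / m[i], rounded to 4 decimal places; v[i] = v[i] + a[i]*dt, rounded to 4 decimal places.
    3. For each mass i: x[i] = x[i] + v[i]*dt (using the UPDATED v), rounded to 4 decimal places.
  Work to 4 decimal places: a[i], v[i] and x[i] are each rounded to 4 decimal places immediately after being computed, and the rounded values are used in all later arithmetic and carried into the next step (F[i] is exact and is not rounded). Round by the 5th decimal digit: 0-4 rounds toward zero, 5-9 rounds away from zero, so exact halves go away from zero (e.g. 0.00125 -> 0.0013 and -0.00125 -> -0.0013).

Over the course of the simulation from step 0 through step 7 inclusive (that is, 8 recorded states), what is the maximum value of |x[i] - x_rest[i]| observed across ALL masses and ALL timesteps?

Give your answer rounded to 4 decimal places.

Answer: 2.1513

Derivation:
Step 0: x=[4.0000 5.0000 7.0000 10.0000] v=[0.0000 0.0000 0.0000 0.0000]
Step 1: x=[3.5000 5.2500 7.2500 10.0000] v=[-2.0000 1.0000 1.0000 0.0000]
Step 2: x=[2.6875 5.5625 7.6875 10.0625] v=[-3.2500 1.2500 1.7500 0.2500]
Step 3: x=[1.8438 5.6875 8.1875 10.2813] v=[-3.3750 0.5000 2.0000 0.8750]
Step 4: x=[1.2110 5.4766 8.5860 10.7266] v=[-2.5313 -0.8437 1.5938 1.7812]
Step 5: x=[0.8946 4.9766 8.7423 11.3868] v=[-1.2657 -1.9999 0.6250 2.6406]
Step 6: x=[0.8487 4.3976 8.6183 12.1358] v=[-0.1837 -2.3162 -0.4962 2.9961]
Step 7: x=[0.9400 3.9865 8.3185 12.7555] v=[0.3652 -1.6444 -1.1994 2.4786]
Max displacement = 2.1513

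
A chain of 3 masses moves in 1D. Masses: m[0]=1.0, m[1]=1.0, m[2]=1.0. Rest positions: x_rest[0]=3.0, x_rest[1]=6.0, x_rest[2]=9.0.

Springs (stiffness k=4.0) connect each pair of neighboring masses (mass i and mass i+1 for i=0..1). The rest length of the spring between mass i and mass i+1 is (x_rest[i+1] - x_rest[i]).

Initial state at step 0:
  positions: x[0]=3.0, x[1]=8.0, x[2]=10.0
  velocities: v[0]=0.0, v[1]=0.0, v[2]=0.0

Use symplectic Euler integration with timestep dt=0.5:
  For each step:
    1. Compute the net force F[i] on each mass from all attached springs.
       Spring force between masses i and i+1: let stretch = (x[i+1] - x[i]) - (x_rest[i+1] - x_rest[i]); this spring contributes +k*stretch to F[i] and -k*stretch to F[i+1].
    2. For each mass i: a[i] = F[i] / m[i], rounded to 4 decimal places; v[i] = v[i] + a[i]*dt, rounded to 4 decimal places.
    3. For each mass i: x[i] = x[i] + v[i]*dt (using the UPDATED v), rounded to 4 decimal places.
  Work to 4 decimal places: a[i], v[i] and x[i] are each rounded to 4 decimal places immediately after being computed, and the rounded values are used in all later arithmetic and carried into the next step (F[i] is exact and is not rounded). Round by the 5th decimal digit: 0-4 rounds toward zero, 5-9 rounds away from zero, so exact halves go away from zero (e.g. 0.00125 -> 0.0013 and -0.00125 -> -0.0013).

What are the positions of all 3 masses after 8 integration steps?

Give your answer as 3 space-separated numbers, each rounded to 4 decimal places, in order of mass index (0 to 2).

Answer: 4.0000 8.0000 9.0000

Derivation:
Step 0: x=[3.0000 8.0000 10.0000] v=[0.0000 0.0000 0.0000]
Step 1: x=[5.0000 5.0000 11.0000] v=[4.0000 -6.0000 2.0000]
Step 2: x=[4.0000 8.0000 9.0000] v=[-2.0000 6.0000 -4.0000]
Step 3: x=[4.0000 8.0000 9.0000] v=[0.0000 0.0000 0.0000]
Step 4: x=[5.0000 5.0000 11.0000] v=[2.0000 -6.0000 4.0000]
Step 5: x=[3.0000 8.0000 10.0000] v=[-4.0000 6.0000 -2.0000]
Step 6: x=[3.0000 8.0000 10.0000] v=[0.0000 0.0000 0.0000]
Step 7: x=[5.0000 5.0000 11.0000] v=[4.0000 -6.0000 2.0000]
Step 8: x=[4.0000 8.0000 9.0000] v=[-2.0000 6.0000 -4.0000]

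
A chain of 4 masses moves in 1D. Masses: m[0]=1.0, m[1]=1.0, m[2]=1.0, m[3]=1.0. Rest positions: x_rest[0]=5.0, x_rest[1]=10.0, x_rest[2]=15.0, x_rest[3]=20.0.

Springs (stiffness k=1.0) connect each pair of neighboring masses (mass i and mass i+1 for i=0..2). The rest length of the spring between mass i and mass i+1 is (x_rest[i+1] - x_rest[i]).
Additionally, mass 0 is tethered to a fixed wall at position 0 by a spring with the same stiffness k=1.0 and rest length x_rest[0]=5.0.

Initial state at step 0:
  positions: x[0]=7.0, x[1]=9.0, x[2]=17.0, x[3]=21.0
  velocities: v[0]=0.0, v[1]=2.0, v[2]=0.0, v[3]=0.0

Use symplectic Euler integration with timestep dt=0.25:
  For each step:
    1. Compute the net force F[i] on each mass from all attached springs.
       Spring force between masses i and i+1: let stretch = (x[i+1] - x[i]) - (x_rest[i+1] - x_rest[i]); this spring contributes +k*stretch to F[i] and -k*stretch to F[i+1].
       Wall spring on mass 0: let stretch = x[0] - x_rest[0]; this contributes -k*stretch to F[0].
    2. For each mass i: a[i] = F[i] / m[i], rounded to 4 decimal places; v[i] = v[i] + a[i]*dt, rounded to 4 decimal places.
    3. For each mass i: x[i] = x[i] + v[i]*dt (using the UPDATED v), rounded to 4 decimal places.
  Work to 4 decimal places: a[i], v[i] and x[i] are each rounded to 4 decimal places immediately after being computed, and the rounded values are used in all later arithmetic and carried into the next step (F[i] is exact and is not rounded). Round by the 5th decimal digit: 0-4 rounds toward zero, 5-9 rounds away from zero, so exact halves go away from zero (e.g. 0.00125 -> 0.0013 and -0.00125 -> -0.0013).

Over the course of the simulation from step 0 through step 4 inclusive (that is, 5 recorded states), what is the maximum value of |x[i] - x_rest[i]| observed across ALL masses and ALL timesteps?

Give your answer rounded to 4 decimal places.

Answer: 3.0833

Derivation:
Step 0: x=[7.0000 9.0000 17.0000 21.0000] v=[0.0000 2.0000 0.0000 0.0000]
Step 1: x=[6.6875 9.8750 16.7500 21.0625] v=[-1.2500 3.5000 -1.0000 0.2500]
Step 2: x=[6.1563 10.9805 16.3399 21.1680] v=[-2.1250 4.4219 -1.6406 0.4219]
Step 3: x=[5.5418 12.1194 15.8966 21.2842] v=[-2.4580 4.5557 -1.7734 0.4649]
Step 4: x=[4.9920 13.0833 15.5539 21.3762] v=[-2.1991 3.8556 -1.3708 0.3680]
Max displacement = 3.0833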